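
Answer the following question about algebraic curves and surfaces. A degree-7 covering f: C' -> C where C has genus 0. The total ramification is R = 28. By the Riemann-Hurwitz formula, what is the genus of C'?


Riemann-Hurwitz formula: 2g' - 2 = d(2g - 2) + R
Given: d = 7, g = 0, R = 28
2g' - 2 = 7*(2*0 - 2) + 28
2g' - 2 = 7*(-2) + 28
2g' - 2 = -14 + 28 = 14
2g' = 16
g' = 8

8


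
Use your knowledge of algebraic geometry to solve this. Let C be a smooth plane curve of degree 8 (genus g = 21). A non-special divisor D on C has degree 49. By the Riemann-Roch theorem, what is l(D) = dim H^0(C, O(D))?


First, compute the genus of a smooth plane curve of degree 8:
g = (d-1)(d-2)/2 = (8-1)(8-2)/2 = 21
For a non-special divisor D (i.e., h^1(D) = 0), Riemann-Roch gives:
l(D) = deg(D) - g + 1
Since deg(D) = 49 >= 2g - 1 = 41, D is non-special.
l(D) = 49 - 21 + 1 = 29

29


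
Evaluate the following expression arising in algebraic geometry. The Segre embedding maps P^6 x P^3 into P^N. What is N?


The Segre embedding maps P^m x P^n into P^N via
all products of coordinates from each factor.
N = (m+1)(n+1) - 1
N = (6+1)(3+1) - 1
N = 7*4 - 1
N = 28 - 1 = 27

27


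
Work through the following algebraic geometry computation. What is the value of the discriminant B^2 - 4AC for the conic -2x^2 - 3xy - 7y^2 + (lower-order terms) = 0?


The discriminant of a conic Ax^2 + Bxy + Cy^2 + ... = 0 is B^2 - 4AC.
B^2 = (-3)^2 = 9
4AC = 4*(-2)*(-7) = 56
Discriminant = 9 - 56 = -47

-47


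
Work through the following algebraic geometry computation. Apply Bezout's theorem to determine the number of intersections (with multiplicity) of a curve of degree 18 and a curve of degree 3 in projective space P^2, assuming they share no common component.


Bezout's theorem states the intersection count equals the product of degrees.
Intersection count = 18 * 3 = 54

54


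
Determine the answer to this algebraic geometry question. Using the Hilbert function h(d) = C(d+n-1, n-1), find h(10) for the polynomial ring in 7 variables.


The Hilbert function for the polynomial ring in 7 variables is:
h(d) = C(d+n-1, n-1)
h(10) = C(10+7-1, 7-1) = C(16, 6)
= 16! / (6! * 10!)
= 8008

8008


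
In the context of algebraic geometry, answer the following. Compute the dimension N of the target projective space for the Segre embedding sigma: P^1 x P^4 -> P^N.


The Segre embedding maps P^m x P^n into P^N via
all products of coordinates from each factor.
N = (m+1)(n+1) - 1
N = (1+1)(4+1) - 1
N = 2*5 - 1
N = 10 - 1 = 9

9


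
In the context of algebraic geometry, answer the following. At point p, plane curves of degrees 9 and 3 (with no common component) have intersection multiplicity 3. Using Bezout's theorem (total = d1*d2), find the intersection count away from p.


By Bezout's theorem, the total intersection number is d1 * d2.
Total = 9 * 3 = 27
Intersection multiplicity at p = 3
Remaining intersections = 27 - 3 = 24

24


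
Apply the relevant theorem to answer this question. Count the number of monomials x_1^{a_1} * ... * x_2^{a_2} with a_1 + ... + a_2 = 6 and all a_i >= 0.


The number of degree-6 monomials in 2 variables is C(d+n-1, n-1).
= C(6+2-1, 2-1) = C(7, 1)
= 7

7


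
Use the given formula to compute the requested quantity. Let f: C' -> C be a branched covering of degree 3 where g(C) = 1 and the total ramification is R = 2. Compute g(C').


Riemann-Hurwitz formula: 2g' - 2 = d(2g - 2) + R
Given: d = 3, g = 1, R = 2
2g' - 2 = 3*(2*1 - 2) + 2
2g' - 2 = 3*0 + 2
2g' - 2 = 0 + 2 = 2
2g' = 4
g' = 2

2


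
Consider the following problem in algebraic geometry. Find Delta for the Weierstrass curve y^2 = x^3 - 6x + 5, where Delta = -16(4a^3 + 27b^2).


Compute each component:
4a^3 = 4*(-6)^3 = 4*(-216) = -864
27b^2 = 27*5^2 = 27*25 = 675
4a^3 + 27b^2 = -864 + 675 = -189
Delta = -16*(-189) = 3024

3024


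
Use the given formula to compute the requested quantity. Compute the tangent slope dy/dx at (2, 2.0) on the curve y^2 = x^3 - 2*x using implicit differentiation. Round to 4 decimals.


Using implicit differentiation of y^2 = x^3 - 2*x:
2y * dy/dx = 3x^2 - 2
dy/dx = (3x^2 - 2)/(2y)
Numerator: 3*2^2 - 2 = 10
Denominator: 2*2.0 = 4.0
dy/dx = 10/4.0 = 2.5000

2.5000


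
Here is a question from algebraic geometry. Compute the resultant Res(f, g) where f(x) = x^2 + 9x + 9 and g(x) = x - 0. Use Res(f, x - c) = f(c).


For Res(f, x - c), we evaluate f at x = c.
f(0) = 0^2 + 9*0 + 9
= 0 + 0 + 9
= 0 + 9 = 9
Res(f, g) = 9

9


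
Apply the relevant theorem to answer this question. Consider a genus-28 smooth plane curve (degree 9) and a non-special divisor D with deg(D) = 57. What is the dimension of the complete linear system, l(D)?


First, compute the genus of a smooth plane curve of degree 9:
g = (d-1)(d-2)/2 = (9-1)(9-2)/2 = 28
For a non-special divisor D (i.e., h^1(D) = 0), Riemann-Roch gives:
l(D) = deg(D) - g + 1
Since deg(D) = 57 >= 2g - 1 = 55, D is non-special.
l(D) = 57 - 28 + 1 = 30

30


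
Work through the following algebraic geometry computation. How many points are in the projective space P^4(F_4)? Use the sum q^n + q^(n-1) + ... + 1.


P^4(F_4) has (q^(n+1) - 1)/(q - 1) points.
= 4^4 + 4^3 + 4^2 + 4^1 + 4^0
= 256 + 64 + 16 + 4 + 1
= 341

341


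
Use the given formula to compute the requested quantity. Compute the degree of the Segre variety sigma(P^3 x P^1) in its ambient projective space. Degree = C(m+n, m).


The degree of the Segre variety P^3 x P^1 is C(m+n, m).
= C(4, 3)
= 4

4


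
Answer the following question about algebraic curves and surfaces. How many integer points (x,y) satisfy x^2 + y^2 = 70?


Systematically check integer values of x where x^2 <= 70.
For each valid x, check if 70 - x^2 is a perfect square.
Total integer solutions found: 0

0


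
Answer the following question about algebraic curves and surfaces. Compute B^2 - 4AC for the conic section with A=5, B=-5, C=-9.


The discriminant of a conic Ax^2 + Bxy + Cy^2 + ... = 0 is B^2 - 4AC.
B^2 = (-5)^2 = 25
4AC = 4*5*(-9) = -180
Discriminant = 25 + 180 = 205

205


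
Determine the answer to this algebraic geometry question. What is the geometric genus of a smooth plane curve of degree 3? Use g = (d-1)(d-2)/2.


Using the genus formula for smooth plane curves:
g = (d-1)(d-2)/2
g = (3-1)(3-2)/2
g = 2*1/2
g = 2/2 = 1

1


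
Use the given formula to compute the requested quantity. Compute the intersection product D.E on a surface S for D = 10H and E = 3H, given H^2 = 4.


Using bilinearity of the intersection pairing on a surface S:
(aH).(bH) = ab * (H.H)
We have H^2 = 4.
D.E = (10H).(3H) = 10*3*4
= 30*4
= 120

120


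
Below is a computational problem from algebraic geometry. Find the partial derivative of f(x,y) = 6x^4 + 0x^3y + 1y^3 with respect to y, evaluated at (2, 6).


df/dy = 0*x^3 + 3*1*y^2
At (2,6): 0*2^3 + 3*1*6^2
= 0 + 108
= 108

108


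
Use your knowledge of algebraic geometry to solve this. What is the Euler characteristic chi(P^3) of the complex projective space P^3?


The complex projective space P^3 has one cell in each even real dimension 0, 2, ..., 6.
The cohomology groups are H^{2k}(P^3) = Z for k = 0,...,3, and 0 otherwise.
Euler characteristic = sum of Betti numbers = 1 per even-dimensional cohomology group.
chi(P^3) = 3 + 1 = 4

4


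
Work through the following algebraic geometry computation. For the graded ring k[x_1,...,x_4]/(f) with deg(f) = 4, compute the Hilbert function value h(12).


For R = k[x_1,...,x_n]/(f) with f homogeneous of degree e:
The Hilbert series is (1 - t^e)/(1 - t)^n.
So h(d) = C(d+n-1, n-1) - C(d-e+n-1, n-1) for d >= e.
With n=4, e=4, d=12:
C(12+4-1, 4-1) = C(15, 3) = 455
C(12-4+4-1, 4-1) = C(11, 3) = 165
h(12) = 455 - 165 = 290

290


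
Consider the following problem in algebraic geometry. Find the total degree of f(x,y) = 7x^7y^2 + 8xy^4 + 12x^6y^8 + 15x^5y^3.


Examine each term for its total degree (sum of exponents).
  Term '7x^7y^2' has total degree 7+2 = 9.
  Term '8xy^4' has total degree 1+4 = 5.
  Term '12x^6y^8' has total degree 6+8 = 14.
  Term '15x^5y^3' has total degree 5+3 = 8.
The maximum total degree among all terms is 14.

14


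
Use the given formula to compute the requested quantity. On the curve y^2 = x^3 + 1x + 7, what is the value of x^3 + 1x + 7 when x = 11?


Compute x^3 + 1x + 7 at x = 11:
x^3 = 11^3 = 1331
1*x = 1*11 = 11
Sum: 1331 + 11 + 7 = 1349

1349


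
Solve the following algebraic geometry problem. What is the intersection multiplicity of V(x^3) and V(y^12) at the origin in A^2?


The intersection multiplicity of V(x^a) and V(y^b) at the origin is:
I(O; V(x^3), V(y^12)) = dim_k(k[x,y]/(x^3, y^12))
A basis for k[x,y]/(x^3, y^12) is the set of monomials x^i * y^j
where 0 <= i < 3 and 0 <= j < 12.
The number of such monomials is 3 * 12 = 36

36


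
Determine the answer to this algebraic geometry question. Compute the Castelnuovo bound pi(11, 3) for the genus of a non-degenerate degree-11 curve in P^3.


Castelnuovo's bound: write d - 1 = m(r-1) + epsilon with 0 <= epsilon < r-1.
d - 1 = 11 - 1 = 10
r - 1 = 3 - 1 = 2
10 = 5*2 + 0, so m = 5, epsilon = 0
pi(d, r) = m(m-1)(r-1)/2 + m*epsilon
= 5*4*2/2 + 5*0
= 40/2 + 0
= 20 + 0 = 20

20


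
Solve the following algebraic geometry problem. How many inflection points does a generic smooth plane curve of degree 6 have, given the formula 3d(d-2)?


For a general smooth plane curve C of degree d, the inflection points are
the intersection of C with its Hessian curve, which has degree 3(d-2).
By Bezout, the total intersection number is d * 3(d-2) = 6 * 12 = 72.
For a general curve every flex is ordinary, so each contributes
multiplicity 1 to C·Hess(C), and the number of distinct inflection
points is 3d(d-2).
Inflection points = 3*6*(6-2) = 3*6*4 = 72

72


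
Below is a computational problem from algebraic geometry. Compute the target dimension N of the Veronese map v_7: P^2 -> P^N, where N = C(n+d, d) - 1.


The Veronese embedding v_d: P^n -> P^N maps each point to all
degree-d monomials in n+1 homogeneous coordinates.
N = C(n+d, d) - 1
N = C(2+7, 7) - 1
N = C(9, 7) - 1
C(9, 7) = 36
N = 36 - 1 = 35

35


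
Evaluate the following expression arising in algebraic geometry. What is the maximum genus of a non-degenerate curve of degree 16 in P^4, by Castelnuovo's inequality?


Castelnuovo's bound: write d - 1 = m(r-1) + epsilon with 0 <= epsilon < r-1.
d - 1 = 16 - 1 = 15
r - 1 = 4 - 1 = 3
15 = 5*3 + 0, so m = 5, epsilon = 0
pi(d, r) = m(m-1)(r-1)/2 + m*epsilon
= 5*4*3/2 + 5*0
= 60/2 + 0
= 30 + 0 = 30

30


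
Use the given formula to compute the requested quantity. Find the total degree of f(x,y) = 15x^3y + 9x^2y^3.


Examine each term for its total degree (sum of exponents).
  Term '15x^3y' has total degree 3+1 = 4.
  Term '9x^2y^3' has total degree 2+3 = 5.
The maximum total degree among all terms is 5.

5


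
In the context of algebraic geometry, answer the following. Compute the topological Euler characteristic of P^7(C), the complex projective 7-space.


The complex projective space P^7 has one cell in each even real dimension 0, 2, ..., 14.
The cohomology groups are H^{2k}(P^7) = Z for k = 0,...,7, and 0 otherwise.
Euler characteristic = sum of Betti numbers = 1 per even-dimensional cohomology group.
chi(P^7) = 7 + 1 = 8

8


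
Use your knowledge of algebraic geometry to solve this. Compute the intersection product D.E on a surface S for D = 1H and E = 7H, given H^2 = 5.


Using bilinearity of the intersection pairing on a surface S:
(aH).(bH) = ab * (H.H)
We have H^2 = 5.
D.E = (1H).(7H) = 1*7*5
= 7*5
= 35

35


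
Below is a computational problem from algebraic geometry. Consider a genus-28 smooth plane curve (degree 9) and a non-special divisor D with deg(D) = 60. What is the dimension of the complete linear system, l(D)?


First, compute the genus of a smooth plane curve of degree 9:
g = (d-1)(d-2)/2 = (9-1)(9-2)/2 = 28
For a non-special divisor D (i.e., h^1(D) = 0), Riemann-Roch gives:
l(D) = deg(D) - g + 1
Since deg(D) = 60 >= 2g - 1 = 55, D is non-special.
l(D) = 60 - 28 + 1 = 33

33


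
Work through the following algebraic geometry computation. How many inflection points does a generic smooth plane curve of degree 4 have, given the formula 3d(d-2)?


For a general smooth plane curve C of degree d, the inflection points are
the intersection of C with its Hessian curve, which has degree 3(d-2).
By Bezout, the total intersection number is d * 3(d-2) = 4 * 6 = 24.
For a general curve every flex is ordinary, so each contributes
multiplicity 1 to C·Hess(C), and the number of distinct inflection
points is 3d(d-2).
Inflection points = 3*4*(4-2) = 3*4*2 = 24

24


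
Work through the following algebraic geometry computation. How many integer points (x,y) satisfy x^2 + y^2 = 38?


Systematically check integer values of x where x^2 <= 38.
For each valid x, check if 38 - x^2 is a perfect square.
Total integer solutions found: 0

0


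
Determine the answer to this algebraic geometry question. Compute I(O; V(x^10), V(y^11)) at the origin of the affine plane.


The intersection multiplicity of V(x^a) and V(y^b) at the origin is:
I(O; V(x^10), V(y^11)) = dim_k(k[x,y]/(x^10, y^11))
A basis for k[x,y]/(x^10, y^11) is the set of monomials x^i * y^j
where 0 <= i < 10 and 0 <= j < 11.
The number of such monomials is 10 * 11 = 110

110


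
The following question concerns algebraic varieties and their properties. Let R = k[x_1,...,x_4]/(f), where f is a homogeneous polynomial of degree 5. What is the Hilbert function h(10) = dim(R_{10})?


For R = k[x_1,...,x_n]/(f) with f homogeneous of degree e:
The Hilbert series is (1 - t^e)/(1 - t)^n.
So h(d) = C(d+n-1, n-1) - C(d-e+n-1, n-1) for d >= e.
With n=4, e=5, d=10:
C(10+4-1, 4-1) = C(13, 3) = 286
C(10-5+4-1, 4-1) = C(8, 3) = 56
h(10) = 286 - 56 = 230

230


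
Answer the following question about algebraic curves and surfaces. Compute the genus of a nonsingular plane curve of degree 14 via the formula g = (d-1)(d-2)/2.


Using the genus formula for smooth plane curves:
g = (d-1)(d-2)/2
g = (14-1)(14-2)/2
g = 13*12/2
g = 156/2 = 78

78


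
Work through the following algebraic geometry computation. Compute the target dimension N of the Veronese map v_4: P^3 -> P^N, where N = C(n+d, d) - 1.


The Veronese embedding v_d: P^n -> P^N maps each point to all
degree-d monomials in n+1 homogeneous coordinates.
N = C(n+d, d) - 1
N = C(3+4, 4) - 1
N = C(7, 4) - 1
C(7, 4) = 35
N = 35 - 1 = 34

34


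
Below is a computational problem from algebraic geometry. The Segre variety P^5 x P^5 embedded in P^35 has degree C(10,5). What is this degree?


The degree of the Segre variety P^5 x P^5 is C(m+n, m).
= C(10, 5)
= 252

252


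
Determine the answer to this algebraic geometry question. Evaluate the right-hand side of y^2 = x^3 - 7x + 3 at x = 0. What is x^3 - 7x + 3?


Compute x^3 - 7x + 3 at x = 0:
x^3 = 0^3 = 0
(-7)*x = (-7)*0 = 0
Sum: 0 + 0 + 3 = 3

3


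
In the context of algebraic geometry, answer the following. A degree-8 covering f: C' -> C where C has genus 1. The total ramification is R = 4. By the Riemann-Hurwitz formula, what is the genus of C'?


Riemann-Hurwitz formula: 2g' - 2 = d(2g - 2) + R
Given: d = 8, g = 1, R = 4
2g' - 2 = 8*(2*1 - 2) + 4
2g' - 2 = 8*0 + 4
2g' - 2 = 0 + 4 = 4
2g' = 6
g' = 3

3


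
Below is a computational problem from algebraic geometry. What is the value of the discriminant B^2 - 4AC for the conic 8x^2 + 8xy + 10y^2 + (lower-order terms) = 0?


The discriminant of a conic Ax^2 + Bxy + Cy^2 + ... = 0 is B^2 - 4AC.
B^2 = 8^2 = 64
4AC = 4*8*10 = 320
Discriminant = 64 - 320 = -256

-256


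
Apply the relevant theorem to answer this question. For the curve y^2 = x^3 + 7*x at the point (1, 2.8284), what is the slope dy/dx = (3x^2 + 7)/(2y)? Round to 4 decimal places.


Using implicit differentiation of y^2 = x^3 + 7*x:
2y * dy/dx = 3x^2 + 7
dy/dx = (3x^2 + 7)/(2y)
Numerator: 3*1^2 + 7 = 10
Denominator: 2*2.8284 = 5.6568
dy/dx = 10/5.6568 = 1.7678

1.7678


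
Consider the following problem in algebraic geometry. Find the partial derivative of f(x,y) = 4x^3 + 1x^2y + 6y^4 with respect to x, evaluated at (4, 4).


df/dx = 3*4*x^2 + 2*1*x^1*y
At (4,4): 3*4*4^2 + 2*1*4^1*4
= 192 + 32
= 224

224


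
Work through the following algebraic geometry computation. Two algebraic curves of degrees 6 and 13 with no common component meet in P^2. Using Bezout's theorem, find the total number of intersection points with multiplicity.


Bezout's theorem states the intersection count equals the product of degrees.
Intersection count = 6 * 13 = 78

78


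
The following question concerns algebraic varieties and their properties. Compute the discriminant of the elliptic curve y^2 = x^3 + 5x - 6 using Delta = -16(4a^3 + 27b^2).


Compute each component:
4a^3 = 4*5^3 = 4*125 = 500
27b^2 = 27*(-6)^2 = 27*36 = 972
4a^3 + 27b^2 = 500 + 972 = 1472
Delta = -16*1472 = -23552

-23552


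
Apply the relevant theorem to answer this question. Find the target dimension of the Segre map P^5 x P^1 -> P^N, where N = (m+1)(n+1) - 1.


The Segre embedding maps P^m x P^n into P^N via
all products of coordinates from each factor.
N = (m+1)(n+1) - 1
N = (5+1)(1+1) - 1
N = 6*2 - 1
N = 12 - 1 = 11

11


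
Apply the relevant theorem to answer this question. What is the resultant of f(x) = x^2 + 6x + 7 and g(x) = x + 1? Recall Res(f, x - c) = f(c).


For Res(f, x - c), we evaluate f at x = c.
f(-1) = (-1)^2 + 6*(-1) + 7
= 1 - 6 + 7
= -5 + 7 = 2
Res(f, g) = 2

2


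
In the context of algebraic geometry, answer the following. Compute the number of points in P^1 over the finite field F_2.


P^1(F_2) has (q^(n+1) - 1)/(q - 1) points.
= 2^1 + 2^0
= 2 + 1
= 3

3


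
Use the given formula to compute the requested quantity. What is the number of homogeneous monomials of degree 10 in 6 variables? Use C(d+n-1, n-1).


The number of degree-10 monomials in 6 variables is C(d+n-1, n-1).
= C(10+6-1, 6-1) = C(15, 5)
= 3003

3003


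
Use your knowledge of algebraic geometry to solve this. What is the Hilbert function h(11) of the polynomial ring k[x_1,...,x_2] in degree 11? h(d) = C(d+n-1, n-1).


The Hilbert function for the polynomial ring in 2 variables is:
h(d) = C(d+n-1, n-1)
h(11) = C(11+2-1, 2-1) = C(12, 1)
= 12! / (1! * 11!)
= 12

12


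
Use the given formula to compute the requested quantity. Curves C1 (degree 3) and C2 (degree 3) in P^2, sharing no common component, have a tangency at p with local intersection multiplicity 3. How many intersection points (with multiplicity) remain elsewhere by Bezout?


By Bezout's theorem, the total intersection number is d1 * d2.
Total = 3 * 3 = 9
Intersection multiplicity at p = 3
Remaining intersections = 9 - 3 = 6

6


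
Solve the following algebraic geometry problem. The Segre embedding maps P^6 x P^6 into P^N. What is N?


The Segre embedding maps P^m x P^n into P^N via
all products of coordinates from each factor.
N = (m+1)(n+1) - 1
N = (6+1)(6+1) - 1
N = 7*7 - 1
N = 49 - 1 = 48

48


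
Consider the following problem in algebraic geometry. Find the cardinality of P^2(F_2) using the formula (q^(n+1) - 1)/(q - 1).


P^2(F_2) has (q^(n+1) - 1)/(q - 1) points.
= 2^2 + 2^1 + 2^0
= 4 + 2 + 1
= 7

7


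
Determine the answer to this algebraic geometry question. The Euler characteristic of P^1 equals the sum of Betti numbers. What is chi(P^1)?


The complex projective space P^1 has one cell in each even real dimension 0, 2, ..., 2.
The cohomology groups are H^{2k}(P^1) = Z for k = 0,...,1, and 0 otherwise.
Euler characteristic = sum of Betti numbers = 1 per even-dimensional cohomology group.
chi(P^1) = 1 + 1 = 2

2


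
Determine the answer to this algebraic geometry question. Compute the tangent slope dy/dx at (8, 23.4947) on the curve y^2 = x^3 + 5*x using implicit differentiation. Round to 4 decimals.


Using implicit differentiation of y^2 = x^3 + 5*x:
2y * dy/dx = 3x^2 + 5
dy/dx = (3x^2 + 5)/(2y)
Numerator: 3*8^2 + 5 = 197
Denominator: 2*23.4947 = 46.9894
dy/dx = 197/46.9894 = 4.1924

4.1924


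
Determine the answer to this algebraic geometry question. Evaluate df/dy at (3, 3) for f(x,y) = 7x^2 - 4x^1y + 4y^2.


df/dy = (-4)*x^1 + 2*4*y^1
At (3,3): (-4)*3^1 + 2*4*3^1
= -12 + 24
= 12

12


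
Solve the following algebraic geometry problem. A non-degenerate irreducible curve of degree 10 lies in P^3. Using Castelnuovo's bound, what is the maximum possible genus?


Castelnuovo's bound: write d - 1 = m(r-1) + epsilon with 0 <= epsilon < r-1.
d - 1 = 10 - 1 = 9
r - 1 = 3 - 1 = 2
9 = 4*2 + 1, so m = 4, epsilon = 1
pi(d, r) = m(m-1)(r-1)/2 + m*epsilon
= 4*3*2/2 + 4*1
= 24/2 + 4
= 12 + 4 = 16

16


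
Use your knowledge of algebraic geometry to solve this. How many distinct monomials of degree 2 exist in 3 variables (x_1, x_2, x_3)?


The number of degree-2 monomials in 3 variables is C(d+n-1, n-1).
= C(2+3-1, 3-1) = C(4, 2)
= 6

6


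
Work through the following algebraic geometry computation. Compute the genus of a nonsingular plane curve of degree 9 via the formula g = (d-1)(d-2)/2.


Using the genus formula for smooth plane curves:
g = (d-1)(d-2)/2
g = (9-1)(9-2)/2
g = 8*7/2
g = 56/2 = 28

28


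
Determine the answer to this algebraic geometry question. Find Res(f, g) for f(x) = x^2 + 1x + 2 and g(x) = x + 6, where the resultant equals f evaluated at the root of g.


For Res(f, x - c), we evaluate f at x = c.
f(-6) = (-6)^2 + 1*(-6) + 2
= 36 - 6 + 2
= 30 + 2 = 32
Res(f, g) = 32

32


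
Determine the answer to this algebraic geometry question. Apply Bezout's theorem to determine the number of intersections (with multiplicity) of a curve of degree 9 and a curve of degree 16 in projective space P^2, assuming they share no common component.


Bezout's theorem states the intersection count equals the product of degrees.
Intersection count = 9 * 16 = 144

144


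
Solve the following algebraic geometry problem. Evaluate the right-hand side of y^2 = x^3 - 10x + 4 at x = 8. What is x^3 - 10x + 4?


Compute x^3 - 10x + 4 at x = 8:
x^3 = 8^3 = 512
(-10)*x = (-10)*8 = -80
Sum: 512 - 80 + 4 = 436

436


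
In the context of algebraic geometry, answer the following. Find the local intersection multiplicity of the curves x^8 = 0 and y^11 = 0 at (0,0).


The intersection multiplicity of V(x^a) and V(y^b) at the origin is:
I(O; V(x^8), V(y^11)) = dim_k(k[x,y]/(x^8, y^11))
A basis for k[x,y]/(x^8, y^11) is the set of monomials x^i * y^j
where 0 <= i < 8 and 0 <= j < 11.
The number of such monomials is 8 * 11 = 88

88


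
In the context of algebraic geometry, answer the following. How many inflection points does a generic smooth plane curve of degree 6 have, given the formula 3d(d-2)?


For a general smooth plane curve C of degree d, the inflection points are
the intersection of C with its Hessian curve, which has degree 3(d-2).
By Bezout, the total intersection number is d * 3(d-2) = 6 * 12 = 72.
For a general curve every flex is ordinary, so each contributes
multiplicity 1 to C·Hess(C), and the number of distinct inflection
points is 3d(d-2).
Inflection points = 3*6*(6-2) = 3*6*4 = 72

72


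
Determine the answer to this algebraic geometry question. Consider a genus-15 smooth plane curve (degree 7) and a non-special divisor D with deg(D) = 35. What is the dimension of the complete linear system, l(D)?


First, compute the genus of a smooth plane curve of degree 7:
g = (d-1)(d-2)/2 = (7-1)(7-2)/2 = 15
For a non-special divisor D (i.e., h^1(D) = 0), Riemann-Roch gives:
l(D) = deg(D) - g + 1
Since deg(D) = 35 >= 2g - 1 = 29, D is non-special.
l(D) = 35 - 15 + 1 = 21

21


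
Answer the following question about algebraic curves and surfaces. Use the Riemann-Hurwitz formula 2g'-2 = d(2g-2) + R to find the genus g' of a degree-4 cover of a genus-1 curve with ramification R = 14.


Riemann-Hurwitz formula: 2g' - 2 = d(2g - 2) + R
Given: d = 4, g = 1, R = 14
2g' - 2 = 4*(2*1 - 2) + 14
2g' - 2 = 4*0 + 14
2g' - 2 = 0 + 14 = 14
2g' = 16
g' = 8

8


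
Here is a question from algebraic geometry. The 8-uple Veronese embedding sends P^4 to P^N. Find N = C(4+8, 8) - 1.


The Veronese embedding v_d: P^n -> P^N maps each point to all
degree-d monomials in n+1 homogeneous coordinates.
N = C(n+d, d) - 1
N = C(4+8, 8) - 1
N = C(12, 8) - 1
C(12, 8) = 495
N = 495 - 1 = 494

494


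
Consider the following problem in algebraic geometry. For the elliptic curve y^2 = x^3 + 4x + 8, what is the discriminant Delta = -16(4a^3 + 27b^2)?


Compute each component:
4a^3 = 4*4^3 = 4*64 = 256
27b^2 = 27*8^2 = 27*64 = 1728
4a^3 + 27b^2 = 256 + 1728 = 1984
Delta = -16*1984 = -31744

-31744


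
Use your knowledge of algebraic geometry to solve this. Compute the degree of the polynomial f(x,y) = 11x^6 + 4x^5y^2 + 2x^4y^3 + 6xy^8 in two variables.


Examine each term for its total degree (sum of exponents).
  Term '11x^6' has total degree 6+0 = 6.
  Term '4x^5y^2' has total degree 5+2 = 7.
  Term '2x^4y^3' has total degree 4+3 = 7.
  Term '6xy^8' has total degree 1+8 = 9.
The maximum total degree among all terms is 9.

9


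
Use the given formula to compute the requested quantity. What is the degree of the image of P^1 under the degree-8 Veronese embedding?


The Veronese variety v_8(P^1) has degree d^r.
d^r = 8^1 = 8

8


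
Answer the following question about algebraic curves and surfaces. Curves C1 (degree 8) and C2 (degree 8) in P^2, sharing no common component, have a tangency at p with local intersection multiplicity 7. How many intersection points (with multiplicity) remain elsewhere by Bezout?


By Bezout's theorem, the total intersection number is d1 * d2.
Total = 8 * 8 = 64
Intersection multiplicity at p = 7
Remaining intersections = 64 - 7 = 57

57


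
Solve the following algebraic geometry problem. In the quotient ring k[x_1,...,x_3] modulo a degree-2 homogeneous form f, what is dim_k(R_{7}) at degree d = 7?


For R = k[x_1,...,x_n]/(f) with f homogeneous of degree e:
The Hilbert series is (1 - t^e)/(1 - t)^n.
So h(d) = C(d+n-1, n-1) - C(d-e+n-1, n-1) for d >= e.
With n=3, e=2, d=7:
C(7+3-1, 3-1) = C(9, 2) = 36
C(7-2+3-1, 3-1) = C(7, 2) = 21
h(7) = 36 - 21 = 15

15


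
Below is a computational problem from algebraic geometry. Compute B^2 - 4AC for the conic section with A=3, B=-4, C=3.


The discriminant of a conic Ax^2 + Bxy + Cy^2 + ... = 0 is B^2 - 4AC.
B^2 = (-4)^2 = 16
4AC = 4*3*3 = 36
Discriminant = 16 - 36 = -20

-20


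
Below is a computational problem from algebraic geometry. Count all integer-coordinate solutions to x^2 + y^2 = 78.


Systematically check integer values of x where x^2 <= 78.
For each valid x, check if 78 - x^2 is a perfect square.
Total integer solutions found: 0

0


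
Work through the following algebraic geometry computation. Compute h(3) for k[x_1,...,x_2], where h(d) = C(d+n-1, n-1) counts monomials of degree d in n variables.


The Hilbert function for the polynomial ring in 2 variables is:
h(d) = C(d+n-1, n-1)
h(3) = C(3+2-1, 2-1) = C(4, 1)
= 4! / (1! * 3!)
= 4

4


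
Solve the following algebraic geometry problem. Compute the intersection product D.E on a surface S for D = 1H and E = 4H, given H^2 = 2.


Using bilinearity of the intersection pairing on a surface S:
(aH).(bH) = ab * (H.H)
We have H^2 = 2.
D.E = (1H).(4H) = 1*4*2
= 4*2
= 8

8


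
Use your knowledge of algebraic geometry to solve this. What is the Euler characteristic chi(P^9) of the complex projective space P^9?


The complex projective space P^9 has one cell in each even real dimension 0, 2, ..., 18.
The cohomology groups are H^{2k}(P^9) = Z for k = 0,...,9, and 0 otherwise.
Euler characteristic = sum of Betti numbers = 1 per even-dimensional cohomology group.
chi(P^9) = 9 + 1 = 10

10


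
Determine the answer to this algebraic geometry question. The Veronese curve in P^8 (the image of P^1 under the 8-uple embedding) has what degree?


The rational normal curve in P^8 is the image of P^1 under the 8-uple Veronese.
A general hyperplane in P^8 pulls back to a degree-8 form on P^1, which has 8 zeros,
so the curve meets a general hyperplane in 8 points. Degree = 8.

8


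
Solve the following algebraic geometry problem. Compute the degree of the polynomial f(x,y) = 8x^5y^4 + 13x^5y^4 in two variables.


Examine each term for its total degree (sum of exponents).
  Term '8x^5y^4' has total degree 5+4 = 9.
  Term '13x^5y^4' has total degree 5+4 = 9.
The maximum total degree among all terms is 9.

9


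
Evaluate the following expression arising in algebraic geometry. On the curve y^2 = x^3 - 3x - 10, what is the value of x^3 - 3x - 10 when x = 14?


Compute x^3 - 3x - 10 at x = 14:
x^3 = 14^3 = 2744
(-3)*x = (-3)*14 = -42
Sum: 2744 - 42 - 10 = 2692

2692


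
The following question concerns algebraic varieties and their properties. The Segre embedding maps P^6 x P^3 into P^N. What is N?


The Segre embedding maps P^m x P^n into P^N via
all products of coordinates from each factor.
N = (m+1)(n+1) - 1
N = (6+1)(3+1) - 1
N = 7*4 - 1
N = 28 - 1 = 27

27


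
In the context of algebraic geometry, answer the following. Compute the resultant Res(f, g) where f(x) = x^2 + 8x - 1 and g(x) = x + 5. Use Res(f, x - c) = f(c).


For Res(f, x - c), we evaluate f at x = c.
f(-5) = (-5)^2 + 8*(-5) - 1
= 25 - 40 - 1
= -15 - 1 = -16
Res(f, g) = -16

-16


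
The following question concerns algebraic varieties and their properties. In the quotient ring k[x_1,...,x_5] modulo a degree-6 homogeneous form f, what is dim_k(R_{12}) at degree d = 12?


For R = k[x_1,...,x_n]/(f) with f homogeneous of degree e:
The Hilbert series is (1 - t^e)/(1 - t)^n.
So h(d) = C(d+n-1, n-1) - C(d-e+n-1, n-1) for d >= e.
With n=5, e=6, d=12:
C(12+5-1, 5-1) = C(16, 4) = 1820
C(12-6+5-1, 5-1) = C(10, 4) = 210
h(12) = 1820 - 210 = 1610

1610


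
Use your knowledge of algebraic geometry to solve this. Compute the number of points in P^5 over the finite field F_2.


P^5(F_2) has (q^(n+1) - 1)/(q - 1) points.
= 2^5 + 2^4 + 2^3 + 2^2 + 2^1 + 2^0
= 32 + 16 + 8 + 4 + 2 + 1
= 63

63


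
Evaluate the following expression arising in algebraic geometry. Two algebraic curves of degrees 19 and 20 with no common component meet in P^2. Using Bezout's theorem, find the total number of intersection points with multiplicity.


Bezout's theorem states the intersection count equals the product of degrees.
Intersection count = 19 * 20 = 380

380


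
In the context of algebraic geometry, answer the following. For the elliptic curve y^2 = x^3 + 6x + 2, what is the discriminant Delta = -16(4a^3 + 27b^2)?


Compute each component:
4a^3 = 4*6^3 = 4*216 = 864
27b^2 = 27*2^2 = 27*4 = 108
4a^3 + 27b^2 = 864 + 108 = 972
Delta = -16*972 = -15552

-15552


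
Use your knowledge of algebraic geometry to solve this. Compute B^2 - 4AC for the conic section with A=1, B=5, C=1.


The discriminant of a conic Ax^2 + Bxy + Cy^2 + ... = 0 is B^2 - 4AC.
B^2 = 5^2 = 25
4AC = 4*1*1 = 4
Discriminant = 25 - 4 = 21

21


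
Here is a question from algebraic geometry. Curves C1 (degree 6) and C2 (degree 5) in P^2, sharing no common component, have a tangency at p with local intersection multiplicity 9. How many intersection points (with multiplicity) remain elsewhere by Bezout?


By Bezout's theorem, the total intersection number is d1 * d2.
Total = 6 * 5 = 30
Intersection multiplicity at p = 9
Remaining intersections = 30 - 9 = 21

21


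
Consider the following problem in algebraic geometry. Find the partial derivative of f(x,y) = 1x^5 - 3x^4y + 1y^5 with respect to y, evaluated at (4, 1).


df/dy = (-3)*x^4 + 5*1*y^4
At (4,1): (-3)*4^4 + 5*1*1^4
= -768 + 5
= -763

-763


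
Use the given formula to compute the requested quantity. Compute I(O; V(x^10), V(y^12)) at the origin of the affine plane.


The intersection multiplicity of V(x^a) and V(y^b) at the origin is:
I(O; V(x^10), V(y^12)) = dim_k(k[x,y]/(x^10, y^12))
A basis for k[x,y]/(x^10, y^12) is the set of monomials x^i * y^j
where 0 <= i < 10 and 0 <= j < 12.
The number of such monomials is 10 * 12 = 120

120


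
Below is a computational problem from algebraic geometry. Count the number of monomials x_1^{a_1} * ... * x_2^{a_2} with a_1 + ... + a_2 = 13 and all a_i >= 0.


The number of degree-13 monomials in 2 variables is C(d+n-1, n-1).
= C(13+2-1, 2-1) = C(14, 1)
= 14

14


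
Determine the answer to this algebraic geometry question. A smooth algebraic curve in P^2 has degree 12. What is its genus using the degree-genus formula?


Using the genus formula for smooth plane curves:
g = (d-1)(d-2)/2
g = (12-1)(12-2)/2
g = 11*10/2
g = 110/2 = 55

55


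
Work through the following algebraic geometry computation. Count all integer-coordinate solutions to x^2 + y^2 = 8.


Systematically check integer values of x where x^2 <= 8.
For each valid x, check if 8 - x^2 is a perfect square.
x=2: 8 - 4 = 4, sqrt = 2 (valid)
Total integer solutions found: 4

4


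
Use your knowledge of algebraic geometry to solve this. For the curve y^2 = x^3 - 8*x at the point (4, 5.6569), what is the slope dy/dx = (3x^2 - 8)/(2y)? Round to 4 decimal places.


Using implicit differentiation of y^2 = x^3 - 8*x:
2y * dy/dx = 3x^2 - 8
dy/dx = (3x^2 - 8)/(2y)
Numerator: 3*4^2 - 8 = 40
Denominator: 2*5.6569 = 11.3138
dy/dx = 40/11.3138 = 3.5355

3.5355


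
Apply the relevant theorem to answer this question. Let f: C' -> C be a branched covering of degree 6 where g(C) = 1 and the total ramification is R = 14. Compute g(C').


Riemann-Hurwitz formula: 2g' - 2 = d(2g - 2) + R
Given: d = 6, g = 1, R = 14
2g' - 2 = 6*(2*1 - 2) + 14
2g' - 2 = 6*0 + 14
2g' - 2 = 0 + 14 = 14
2g' = 16
g' = 8

8


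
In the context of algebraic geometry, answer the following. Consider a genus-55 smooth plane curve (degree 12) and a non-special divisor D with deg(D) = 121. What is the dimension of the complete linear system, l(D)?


First, compute the genus of a smooth plane curve of degree 12:
g = (d-1)(d-2)/2 = (12-1)(12-2)/2 = 55
For a non-special divisor D (i.e., h^1(D) = 0), Riemann-Roch gives:
l(D) = deg(D) - g + 1
Since deg(D) = 121 >= 2g - 1 = 109, D is non-special.
l(D) = 121 - 55 + 1 = 67

67


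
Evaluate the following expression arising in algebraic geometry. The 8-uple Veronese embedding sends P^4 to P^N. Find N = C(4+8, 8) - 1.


The Veronese embedding v_d: P^n -> P^N maps each point to all
degree-d monomials in n+1 homogeneous coordinates.
N = C(n+d, d) - 1
N = C(4+8, 8) - 1
N = C(12, 8) - 1
C(12, 8) = 495
N = 495 - 1 = 494

494


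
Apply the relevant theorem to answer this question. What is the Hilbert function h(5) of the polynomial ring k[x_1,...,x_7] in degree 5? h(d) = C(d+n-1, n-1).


The Hilbert function for the polynomial ring in 7 variables is:
h(d) = C(d+n-1, n-1)
h(5) = C(5+7-1, 7-1) = C(11, 6)
= 11! / (6! * 5!)
= 462

462


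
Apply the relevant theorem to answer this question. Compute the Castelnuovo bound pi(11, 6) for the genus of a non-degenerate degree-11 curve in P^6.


Castelnuovo's bound: write d - 1 = m(r-1) + epsilon with 0 <= epsilon < r-1.
d - 1 = 11 - 1 = 10
r - 1 = 6 - 1 = 5
10 = 2*5 + 0, so m = 2, epsilon = 0
pi(d, r) = m(m-1)(r-1)/2 + m*epsilon
= 2*1*5/2 + 2*0
= 10/2 + 0
= 5 + 0 = 5

5


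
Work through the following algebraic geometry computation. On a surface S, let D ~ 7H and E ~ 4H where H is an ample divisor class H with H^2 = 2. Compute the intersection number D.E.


Using bilinearity of the intersection pairing on a surface S:
(aH).(bH) = ab * (H.H)
We have H^2 = 2.
D.E = (7H).(4H) = 7*4*2
= 28*2
= 56

56


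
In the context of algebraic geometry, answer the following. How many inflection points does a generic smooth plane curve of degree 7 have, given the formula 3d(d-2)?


For a general smooth plane curve C of degree d, the inflection points are
the intersection of C with its Hessian curve, which has degree 3(d-2).
By Bezout, the total intersection number is d * 3(d-2) = 7 * 15 = 105.
For a general curve every flex is ordinary, so each contributes
multiplicity 1 to C·Hess(C), and the number of distinct inflection
points is 3d(d-2).
Inflection points = 3*7*(7-2) = 3*7*5 = 105

105


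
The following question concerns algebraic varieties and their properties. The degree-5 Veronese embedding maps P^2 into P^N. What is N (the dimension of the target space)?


The Veronese embedding v_d: P^n -> P^N maps each point to all
degree-d monomials in n+1 homogeneous coordinates.
N = C(n+d, d) - 1
N = C(2+5, 5) - 1
N = C(7, 5) - 1
C(7, 5) = 21
N = 21 - 1 = 20

20


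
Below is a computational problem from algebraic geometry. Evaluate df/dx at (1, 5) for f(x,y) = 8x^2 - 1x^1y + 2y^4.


df/dx = 2*8*x^1 + 1*(-1)*x^0*y
At (1,5): 2*8*1^1 + 1*(-1)*1^0*5
= 16 - 5
= 11

11


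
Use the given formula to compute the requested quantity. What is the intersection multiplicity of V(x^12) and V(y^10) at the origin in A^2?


The intersection multiplicity of V(x^a) and V(y^b) at the origin is:
I(O; V(x^12), V(y^10)) = dim_k(k[x,y]/(x^12, y^10))
A basis for k[x,y]/(x^12, y^10) is the set of monomials x^i * y^j
where 0 <= i < 12 and 0 <= j < 10.
The number of such monomials is 12 * 10 = 120

120


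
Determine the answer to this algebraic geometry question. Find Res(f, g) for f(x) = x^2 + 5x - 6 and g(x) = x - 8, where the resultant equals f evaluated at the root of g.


For Res(f, x - c), we evaluate f at x = c.
f(8) = 8^2 + 5*8 - 6
= 64 + 40 - 6
= 104 - 6 = 98
Res(f, g) = 98

98


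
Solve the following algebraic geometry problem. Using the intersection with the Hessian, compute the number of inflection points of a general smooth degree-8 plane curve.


For a general smooth plane curve C of degree d, the inflection points are
the intersection of C with its Hessian curve, which has degree 3(d-2).
By Bezout, the total intersection number is d * 3(d-2) = 8 * 18 = 144.
For a general curve every flex is ordinary, so each contributes
multiplicity 1 to C·Hess(C), and the number of distinct inflection
points is 3d(d-2).
Inflection points = 3*8*(8-2) = 3*8*6 = 144

144


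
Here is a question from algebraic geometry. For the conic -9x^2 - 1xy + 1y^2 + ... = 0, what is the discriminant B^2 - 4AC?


The discriminant of a conic Ax^2 + Bxy + Cy^2 + ... = 0 is B^2 - 4AC.
B^2 = (-1)^2 = 1
4AC = 4*(-9)*1 = -36
Discriminant = 1 + 36 = 37

37


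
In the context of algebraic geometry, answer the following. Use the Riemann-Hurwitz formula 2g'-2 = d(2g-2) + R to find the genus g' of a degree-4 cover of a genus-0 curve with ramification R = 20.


Riemann-Hurwitz formula: 2g' - 2 = d(2g - 2) + R
Given: d = 4, g = 0, R = 20
2g' - 2 = 4*(2*0 - 2) + 20
2g' - 2 = 4*(-2) + 20
2g' - 2 = -8 + 20 = 12
2g' = 14
g' = 7

7


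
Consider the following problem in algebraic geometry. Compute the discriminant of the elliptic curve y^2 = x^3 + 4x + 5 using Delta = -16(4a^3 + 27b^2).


Compute each component:
4a^3 = 4*4^3 = 4*64 = 256
27b^2 = 27*5^2 = 27*25 = 675
4a^3 + 27b^2 = 256 + 675 = 931
Delta = -16*931 = -14896

-14896


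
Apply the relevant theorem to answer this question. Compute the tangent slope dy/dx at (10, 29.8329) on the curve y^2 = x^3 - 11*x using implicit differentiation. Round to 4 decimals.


Using implicit differentiation of y^2 = x^3 - 11*x:
2y * dy/dx = 3x^2 - 11
dy/dx = (3x^2 - 11)/(2y)
Numerator: 3*10^2 - 11 = 289
Denominator: 2*29.8329 = 59.6658
dy/dx = 289/59.6658 = 4.8436

4.8436


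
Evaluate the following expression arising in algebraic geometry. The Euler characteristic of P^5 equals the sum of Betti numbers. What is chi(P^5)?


The complex projective space P^5 has one cell in each even real dimension 0, 2, ..., 10.
The cohomology groups are H^{2k}(P^5) = Z for k = 0,...,5, and 0 otherwise.
Euler characteristic = sum of Betti numbers = 1 per even-dimensional cohomology group.
chi(P^5) = 5 + 1 = 6

6


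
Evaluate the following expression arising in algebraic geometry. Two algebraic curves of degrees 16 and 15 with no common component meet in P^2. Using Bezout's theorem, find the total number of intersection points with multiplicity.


Bezout's theorem states the intersection count equals the product of degrees.
Intersection count = 16 * 15 = 240

240
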